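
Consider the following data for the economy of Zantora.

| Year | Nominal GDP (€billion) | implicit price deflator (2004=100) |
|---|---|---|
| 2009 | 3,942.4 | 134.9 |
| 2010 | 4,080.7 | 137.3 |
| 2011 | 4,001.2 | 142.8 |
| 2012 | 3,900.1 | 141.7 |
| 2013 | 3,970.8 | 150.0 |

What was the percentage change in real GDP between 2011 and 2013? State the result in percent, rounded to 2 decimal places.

Real GDP 2011 = 4001.2/1.428 = 2801.96.
Real GDP 2013 = 3970.8/1.500 = 2647.20.
Change = 2647.20/2801.96 − 1 = -0.0552.

-5.52%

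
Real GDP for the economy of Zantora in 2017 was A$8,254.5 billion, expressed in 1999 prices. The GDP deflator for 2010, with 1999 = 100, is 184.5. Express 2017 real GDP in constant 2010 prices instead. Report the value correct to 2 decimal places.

A$15,229.55 billion

Real GDP in 2010 prices = Real GDP in 1999 prices × (P_2010/P_1999) = 8254.5 × 1.845 = 15229.55.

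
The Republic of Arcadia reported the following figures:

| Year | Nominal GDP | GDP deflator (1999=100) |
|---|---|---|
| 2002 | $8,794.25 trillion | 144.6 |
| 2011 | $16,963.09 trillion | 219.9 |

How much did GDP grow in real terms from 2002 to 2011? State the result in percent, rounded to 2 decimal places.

26.84%

Deflate each year: 2002 → 8794.25/1.446 = 6081.78; 2011 → 16963.09/2.199 = 7714.00.
So real GDP changed by 7714.00/6081.78 − 1 = 0.2684, i.e. 26.84%.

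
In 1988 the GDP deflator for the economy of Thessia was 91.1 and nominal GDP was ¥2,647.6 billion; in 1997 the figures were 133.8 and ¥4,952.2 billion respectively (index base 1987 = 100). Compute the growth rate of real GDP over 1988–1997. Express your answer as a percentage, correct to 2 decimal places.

27.35%

Deflate each year: 1988 → 2647.6/0.911 = 2906.26; 1997 → 4952.2/1.338 = 3701.20.
So real GDP changed by 3701.20/2906.26 − 1 = 0.2735, i.e. 27.35%.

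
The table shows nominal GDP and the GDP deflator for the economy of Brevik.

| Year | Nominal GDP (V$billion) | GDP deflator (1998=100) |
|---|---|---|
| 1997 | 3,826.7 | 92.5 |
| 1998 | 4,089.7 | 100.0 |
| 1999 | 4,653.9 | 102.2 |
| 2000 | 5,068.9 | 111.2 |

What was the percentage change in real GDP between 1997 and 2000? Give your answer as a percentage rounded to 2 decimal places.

10.19%

Real GDP 1997 = 3826.7/0.925 = 4136.97.
Real GDP 2000 = 5068.9/1.112 = 4558.36.
Change = 4558.36/4136.97 − 1 = 0.1019.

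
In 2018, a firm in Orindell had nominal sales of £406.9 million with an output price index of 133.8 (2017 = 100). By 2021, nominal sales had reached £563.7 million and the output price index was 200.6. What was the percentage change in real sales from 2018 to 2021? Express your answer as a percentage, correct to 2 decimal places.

Deflate each year: 2018 → 406.9/1.338 = 304.11; 2021 → 563.7/2.006 = 281.01.
So real sales changed by 281.01/304.11 − 1 = -0.0760, i.e. -7.60%.

-7.60%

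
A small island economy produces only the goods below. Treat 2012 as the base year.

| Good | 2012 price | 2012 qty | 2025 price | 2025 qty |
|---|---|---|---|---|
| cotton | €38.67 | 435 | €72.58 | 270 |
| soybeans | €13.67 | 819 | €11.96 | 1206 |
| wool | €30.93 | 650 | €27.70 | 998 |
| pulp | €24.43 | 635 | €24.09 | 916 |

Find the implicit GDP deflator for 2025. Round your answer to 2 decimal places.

Nominal GDP 2025 = 72.58·270 + 11.96·1206 + 27.70·998 + 24.09·916 = 83731.40.
Real GDP 2025 (at 2012 prices) = 38.67·270 + 13.67·1206 + 30.93·998 + 24.43·916 = 80172.94.
Deflator = Nominal/Real × 100 = 83731.40/80172.94 × 100 = 104.438.

104.44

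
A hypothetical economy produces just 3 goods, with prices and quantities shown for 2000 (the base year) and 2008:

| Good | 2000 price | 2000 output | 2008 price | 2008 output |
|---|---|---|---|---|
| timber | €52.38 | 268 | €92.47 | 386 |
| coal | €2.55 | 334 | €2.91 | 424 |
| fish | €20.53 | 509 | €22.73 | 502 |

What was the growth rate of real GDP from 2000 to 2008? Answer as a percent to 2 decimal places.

Real GDP 2000 = Nominal GDP 2000 = 52.38·268 + 2.55·334 + 20.53·509 = 25339.31.
Real GDP 2008 (at 2000 prices) = 52.38·386 + 2.55·424 + 20.53·502 = 31605.94.
Real growth = 31605.94/25339.31 − 1 = 0.2473.

24.73%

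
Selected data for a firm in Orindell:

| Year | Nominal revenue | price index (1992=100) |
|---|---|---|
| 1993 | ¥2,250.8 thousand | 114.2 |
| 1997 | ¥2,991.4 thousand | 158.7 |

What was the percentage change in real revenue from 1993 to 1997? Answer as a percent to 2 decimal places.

Deflate each year: 1993 → 2250.8/1.142 = 1970.93; 1997 → 2991.4/1.587 = 1884.94.
So real revenue changed by 1884.94/1970.93 − 1 = -0.0436, i.e. -4.36%.

-4.36%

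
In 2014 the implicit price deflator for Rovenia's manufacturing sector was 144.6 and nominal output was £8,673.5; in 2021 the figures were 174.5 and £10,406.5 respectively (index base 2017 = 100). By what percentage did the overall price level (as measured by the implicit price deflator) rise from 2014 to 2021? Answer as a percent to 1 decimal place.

Price-level change = 174.5 / 144.6 − 1 = 0.2068.

20.7%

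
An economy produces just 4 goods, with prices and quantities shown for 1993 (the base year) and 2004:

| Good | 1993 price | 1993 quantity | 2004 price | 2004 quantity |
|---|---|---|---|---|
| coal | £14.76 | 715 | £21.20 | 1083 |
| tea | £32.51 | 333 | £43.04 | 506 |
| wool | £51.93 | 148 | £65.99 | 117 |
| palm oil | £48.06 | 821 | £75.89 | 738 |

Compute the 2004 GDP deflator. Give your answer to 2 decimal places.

Nominal GDP 2004 = 21.20·1083 + 43.04·506 + 65.99·117 + 75.89·738 = 108465.49.
Real GDP 2004 (at 1993 prices) = 14.76·1083 + 32.51·506 + 51.93·117 + 48.06·738 = 73979.23.
Deflator = Nominal/Real × 100 = 108465.49/73979.23 × 100 = 146.616.

146.62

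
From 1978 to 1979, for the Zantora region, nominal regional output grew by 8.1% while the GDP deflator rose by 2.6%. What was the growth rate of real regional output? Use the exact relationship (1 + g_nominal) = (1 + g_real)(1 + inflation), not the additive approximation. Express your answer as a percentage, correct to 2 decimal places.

(1 + g_nom) = (1 + g_real)(1 + π), so g_real = 1.0810 / 1.0260 − 1 = 0.05361.

5.36%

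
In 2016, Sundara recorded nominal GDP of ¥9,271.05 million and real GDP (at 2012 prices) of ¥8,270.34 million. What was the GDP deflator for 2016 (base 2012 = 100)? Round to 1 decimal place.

GDP deflator = (Nominal / Real) × 100 = 9271.05 / 8270.34 × 100 = 112.10.

112.1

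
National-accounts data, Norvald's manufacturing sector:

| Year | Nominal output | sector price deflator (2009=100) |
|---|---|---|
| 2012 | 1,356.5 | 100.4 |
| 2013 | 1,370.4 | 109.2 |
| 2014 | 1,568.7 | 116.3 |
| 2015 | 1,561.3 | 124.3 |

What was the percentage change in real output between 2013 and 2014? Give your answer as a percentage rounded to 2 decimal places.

7.48%

Real output 2013 = 1370.4/1.092 = 1254.95.
Real output 2014 = 1568.7/1.163 = 1348.84.
Change = 1348.84/1254.95 − 1 = 0.0748.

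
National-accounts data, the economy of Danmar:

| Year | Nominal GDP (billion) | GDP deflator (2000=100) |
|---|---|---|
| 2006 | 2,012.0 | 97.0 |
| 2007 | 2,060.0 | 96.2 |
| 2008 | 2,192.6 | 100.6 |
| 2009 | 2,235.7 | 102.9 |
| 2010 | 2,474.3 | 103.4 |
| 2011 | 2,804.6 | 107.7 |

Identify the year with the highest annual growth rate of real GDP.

2007: real = 2060.0/0.962 = 2141.37; growth vs 2006 (2074.23) = 3.24%.
2008: real = 2192.6/1.006 = 2179.52; growth vs 2007 (2141.37) = 1.78%.
2009: real = 2235.7/1.029 = 2172.69; growth vs 2008 (2179.52) = -0.31%.
2010: real = 2474.3/1.034 = 2392.94; growth vs 2009 (2172.69) = 10.14%.
2011: real = 2804.6/1.077 = 2604.09; growth vs 2010 (2392.94) = 8.82%.

2010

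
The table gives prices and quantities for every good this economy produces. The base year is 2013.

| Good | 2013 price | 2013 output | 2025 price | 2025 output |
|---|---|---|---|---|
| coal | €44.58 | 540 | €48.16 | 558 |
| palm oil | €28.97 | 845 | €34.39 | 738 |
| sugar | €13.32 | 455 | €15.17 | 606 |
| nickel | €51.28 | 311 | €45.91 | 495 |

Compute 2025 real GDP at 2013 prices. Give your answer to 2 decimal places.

€79711.02

Real GDP 2025 = Σ (p_2013 × q_2025) = 44.58·558 + 28.97·738 + 13.32·606 + 51.28·495 = 79711.02.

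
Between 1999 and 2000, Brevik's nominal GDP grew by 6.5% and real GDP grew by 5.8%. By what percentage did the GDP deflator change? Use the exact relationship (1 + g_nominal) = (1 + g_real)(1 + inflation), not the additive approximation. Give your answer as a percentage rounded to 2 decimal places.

(1 + g_nom) = (1 + g_real)(1 + π), so π = 1.0650 / 1.0580 − 1 = 0.00662.

0.66%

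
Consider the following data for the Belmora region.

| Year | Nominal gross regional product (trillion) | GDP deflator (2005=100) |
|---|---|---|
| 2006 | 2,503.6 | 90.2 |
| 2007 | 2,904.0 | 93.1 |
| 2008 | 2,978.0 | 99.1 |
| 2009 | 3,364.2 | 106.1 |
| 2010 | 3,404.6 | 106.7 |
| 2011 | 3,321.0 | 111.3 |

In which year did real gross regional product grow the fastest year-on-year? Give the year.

2007

2007: real = 2904.0/0.931 = 3119.23; growth vs 2006 (2775.61) = 12.38%.
2008: real = 2978.0/0.991 = 3005.05; growth vs 2007 (3119.23) = -3.66%.
2009: real = 3364.2/1.061 = 3170.78; growth vs 2008 (3005.05) = 5.52%.
2010: real = 3404.6/1.067 = 3190.82; growth vs 2009 (3170.78) = 0.63%.
2011: real = 3321.0/1.113 = 2983.83; growth vs 2010 (3190.82) = -6.49%.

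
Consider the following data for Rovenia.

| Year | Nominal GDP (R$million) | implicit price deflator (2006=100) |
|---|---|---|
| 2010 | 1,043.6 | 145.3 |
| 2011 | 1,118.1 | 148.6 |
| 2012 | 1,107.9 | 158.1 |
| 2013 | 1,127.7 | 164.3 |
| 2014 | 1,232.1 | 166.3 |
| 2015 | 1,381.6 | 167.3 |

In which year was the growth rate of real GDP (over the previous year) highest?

2015

2011: real = 1118.1/1.486 = 752.42; growth vs 2010 (718.24) = 4.76%.
2012: real = 1107.9/1.581 = 700.76; growth vs 2011 (752.42) = -6.87%.
2013: real = 1127.7/1.643 = 686.37; growth vs 2012 (700.76) = -2.05%.
2014: real = 1232.1/1.663 = 740.89; growth vs 2013 (686.37) = 7.94%.
2015: real = 1381.6/1.673 = 825.82; growth vs 2014 (740.89) = 11.46%.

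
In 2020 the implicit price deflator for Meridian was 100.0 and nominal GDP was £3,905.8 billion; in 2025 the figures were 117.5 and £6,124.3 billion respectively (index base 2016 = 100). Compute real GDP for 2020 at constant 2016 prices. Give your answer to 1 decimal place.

£3,905.8 billion

Real GDP = Nominal / (implicit price deflator/100) = 3905.8 / 1.000 = 3905.80.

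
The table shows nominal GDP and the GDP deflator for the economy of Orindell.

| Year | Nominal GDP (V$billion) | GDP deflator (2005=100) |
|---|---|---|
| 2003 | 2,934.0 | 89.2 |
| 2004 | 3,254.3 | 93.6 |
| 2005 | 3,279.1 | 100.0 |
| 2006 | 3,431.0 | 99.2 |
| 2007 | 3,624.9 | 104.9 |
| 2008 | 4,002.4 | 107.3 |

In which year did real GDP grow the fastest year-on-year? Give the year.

2004: real = 3254.3/0.936 = 3476.82; growth vs 2003 (3289.24) = 5.70%.
2005: real = 3279.1/1.000 = 3279.10; growth vs 2004 (3476.82) = -5.69%.
2006: real = 3431.0/0.992 = 3458.67; growth vs 2005 (3279.10) = 5.48%.
2007: real = 3624.9/1.049 = 3455.58; growth vs 2006 (3458.67) = -0.09%.
2008: real = 4002.4/1.073 = 3730.10; growth vs 2007 (3455.58) = 7.94%.

2008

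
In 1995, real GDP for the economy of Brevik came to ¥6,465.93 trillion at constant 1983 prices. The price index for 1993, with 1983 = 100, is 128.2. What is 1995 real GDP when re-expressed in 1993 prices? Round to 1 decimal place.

¥8,289.3 trillion

Real GDP in 1993 prices = Real GDP in 1983 prices × (P_1993/P_1983) = 6465.93 × 1.282 = 8289.32.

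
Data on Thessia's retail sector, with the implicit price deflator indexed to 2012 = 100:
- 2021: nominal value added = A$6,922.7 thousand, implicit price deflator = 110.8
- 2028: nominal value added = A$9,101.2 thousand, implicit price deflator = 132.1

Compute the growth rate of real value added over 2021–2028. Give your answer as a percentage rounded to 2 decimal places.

10.27%

Deflate each year: 2021 → 6922.7/1.108 = 6247.92; 2028 → 9101.2/1.321 = 6889.63.
So real value added changed by 6889.63/6247.92 − 1 = 0.1027, i.e. 10.27%.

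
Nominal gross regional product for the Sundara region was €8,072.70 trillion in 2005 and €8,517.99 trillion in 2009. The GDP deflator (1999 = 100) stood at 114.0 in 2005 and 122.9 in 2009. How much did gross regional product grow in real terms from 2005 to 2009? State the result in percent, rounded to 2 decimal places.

Real gross regional product 2005 = 8072.70 / 1.140 = 7081.32.
Real gross regional product 2009 = 8517.99 / 1.229 = 6930.83.
Real growth = 6930.83 / 7081.32 − 1 = -0.0213.

-2.13%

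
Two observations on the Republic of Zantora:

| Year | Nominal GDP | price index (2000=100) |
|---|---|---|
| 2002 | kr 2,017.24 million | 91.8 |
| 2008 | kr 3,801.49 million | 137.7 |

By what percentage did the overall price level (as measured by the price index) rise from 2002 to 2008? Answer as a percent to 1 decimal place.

Price-level change = 137.7 / 91.8 − 1 = 0.5000.

50.0%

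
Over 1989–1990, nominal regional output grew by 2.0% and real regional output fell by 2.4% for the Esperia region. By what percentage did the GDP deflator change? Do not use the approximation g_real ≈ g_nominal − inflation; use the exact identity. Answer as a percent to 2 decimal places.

(1 + g_nom) = (1 + g_real)(1 + π), so π = 1.0200 / 0.9760 − 1 = 0.04508.

4.51%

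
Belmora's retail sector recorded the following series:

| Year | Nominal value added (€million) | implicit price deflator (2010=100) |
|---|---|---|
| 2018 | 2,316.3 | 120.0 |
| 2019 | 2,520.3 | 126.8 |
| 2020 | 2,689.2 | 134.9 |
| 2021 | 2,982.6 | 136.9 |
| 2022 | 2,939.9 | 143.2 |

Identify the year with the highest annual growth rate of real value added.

2021

2019: real = 2520.3/1.268 = 1987.62; growth vs 2018 (1930.25) = 2.97%.
2020: real = 2689.2/1.349 = 1993.48; growth vs 2019 (1987.62) = 0.29%.
2021: real = 2982.6/1.369 = 2178.67; growth vs 2020 (1993.48) = 9.29%.
2022: real = 2939.9/1.432 = 2053.00; growth vs 2021 (2178.67) = -5.77%.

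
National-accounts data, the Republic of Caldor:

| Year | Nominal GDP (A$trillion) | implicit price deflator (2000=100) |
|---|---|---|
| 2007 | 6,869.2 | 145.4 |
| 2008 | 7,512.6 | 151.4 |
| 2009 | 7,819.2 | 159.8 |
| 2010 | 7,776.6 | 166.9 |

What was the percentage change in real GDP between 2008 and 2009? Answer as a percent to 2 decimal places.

-1.39%

Real GDP 2008 = 7512.6/1.514 = 4962.09.
Real GDP 2009 = 7819.2/1.598 = 4893.12.
Change = 4893.12/4962.09 − 1 = -0.0139.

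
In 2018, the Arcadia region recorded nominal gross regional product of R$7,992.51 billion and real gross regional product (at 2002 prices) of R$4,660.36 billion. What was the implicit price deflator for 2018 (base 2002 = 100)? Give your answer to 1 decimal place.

implicit price deflator = (Nominal / Real) × 100 = 7992.51 / 4660.36 × 100 = 171.50.

171.5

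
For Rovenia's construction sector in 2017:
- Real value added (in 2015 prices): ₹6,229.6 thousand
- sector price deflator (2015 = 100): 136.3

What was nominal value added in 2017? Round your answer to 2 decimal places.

₹8,490.94 thousand

Nominal value added = Real × (sector price deflator/100) = 6229.6 × 1.363 = 8490.94.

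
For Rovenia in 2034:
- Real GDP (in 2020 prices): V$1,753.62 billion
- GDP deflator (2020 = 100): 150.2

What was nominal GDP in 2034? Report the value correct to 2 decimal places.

V$2,633.94 billion

Nominal GDP = Real × (GDP deflator/100) = 1753.62 × 1.502 = 2633.94.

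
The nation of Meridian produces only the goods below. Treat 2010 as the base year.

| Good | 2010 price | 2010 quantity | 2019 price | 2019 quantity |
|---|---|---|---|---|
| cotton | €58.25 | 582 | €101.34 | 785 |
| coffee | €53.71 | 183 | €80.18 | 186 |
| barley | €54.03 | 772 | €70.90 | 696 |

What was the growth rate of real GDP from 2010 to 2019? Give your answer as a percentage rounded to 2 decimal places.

Real GDP 2010 = Nominal GDP 2010 = 58.25·582 + 53.71·183 + 54.03·772 = 85441.59.
Real GDP 2019 (at 2010 prices) = 58.25·785 + 53.71·186 + 54.03·696 = 93321.19.
Real growth = 93321.19/85441.59 − 1 = 0.0922.

9.22%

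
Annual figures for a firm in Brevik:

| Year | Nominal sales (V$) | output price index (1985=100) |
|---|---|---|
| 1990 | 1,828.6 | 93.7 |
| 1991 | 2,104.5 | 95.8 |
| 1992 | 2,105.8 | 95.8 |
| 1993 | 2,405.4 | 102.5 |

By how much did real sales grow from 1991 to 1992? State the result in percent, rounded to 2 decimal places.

0.06%

Real sales 1991 = 2104.5/0.958 = 2196.76.
Real sales 1992 = 2105.8/0.958 = 2198.12.
Change = 2198.12/2196.76 − 1 = 0.0006.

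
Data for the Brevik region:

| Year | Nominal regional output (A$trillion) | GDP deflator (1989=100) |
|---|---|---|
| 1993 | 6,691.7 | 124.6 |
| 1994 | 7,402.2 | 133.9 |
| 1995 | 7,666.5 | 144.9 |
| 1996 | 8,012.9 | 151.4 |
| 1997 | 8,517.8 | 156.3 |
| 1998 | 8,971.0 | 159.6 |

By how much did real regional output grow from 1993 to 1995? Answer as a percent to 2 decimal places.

Real regional output 1993 = 6691.7/1.246 = 5370.55.
Real regional output 1995 = 7666.5/1.449 = 5290.89.
Change = 5290.89/5370.55 − 1 = -0.0148.

-1.48%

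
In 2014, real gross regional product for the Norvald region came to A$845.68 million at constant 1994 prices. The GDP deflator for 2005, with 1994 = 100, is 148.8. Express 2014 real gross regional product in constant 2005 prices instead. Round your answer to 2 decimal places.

Real gross regional product in 2005 prices = Real gross regional product in 1994 prices × (P_2005/P_1994) = 845.68 × 1.488 = 1258.37.

A$1,258.37 million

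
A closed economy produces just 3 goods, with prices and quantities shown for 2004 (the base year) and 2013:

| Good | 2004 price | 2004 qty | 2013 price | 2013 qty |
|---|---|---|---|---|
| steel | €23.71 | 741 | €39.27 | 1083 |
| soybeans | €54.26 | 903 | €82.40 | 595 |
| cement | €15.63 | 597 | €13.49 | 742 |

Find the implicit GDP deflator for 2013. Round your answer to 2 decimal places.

Nominal GDP 2013 = 39.27·1083 + 82.40·595 + 13.49·742 = 101566.99.
Real GDP 2013 (at 2004 prices) = 23.71·1083 + 54.26·595 + 15.63·742 = 69560.09.
Deflator = Nominal/Real × 100 = 101566.99/69560.09 × 100 = 146.013.

146.01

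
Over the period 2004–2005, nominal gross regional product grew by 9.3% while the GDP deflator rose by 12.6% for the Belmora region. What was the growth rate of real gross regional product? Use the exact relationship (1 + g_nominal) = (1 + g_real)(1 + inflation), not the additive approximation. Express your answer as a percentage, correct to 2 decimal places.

-2.93%

(1 + g_nom) = (1 + g_real)(1 + π), so g_real = 1.0930 / 1.1260 − 1 = -0.02931.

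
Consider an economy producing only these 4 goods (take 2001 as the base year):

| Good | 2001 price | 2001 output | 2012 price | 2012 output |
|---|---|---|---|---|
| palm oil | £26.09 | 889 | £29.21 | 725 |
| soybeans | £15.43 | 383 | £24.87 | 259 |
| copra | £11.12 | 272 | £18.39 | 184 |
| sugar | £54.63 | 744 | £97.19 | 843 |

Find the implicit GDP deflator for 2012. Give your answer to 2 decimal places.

Nominal GDP 2012 = 29.21·725 + 24.87·259 + 18.39·184 + 97.19·843 = 112933.51.
Real GDP 2012 (at 2001 prices) = 26.09·725 + 15.43·259 + 11.12·184 + 54.63·843 = 71010.79.
Deflator = Nominal/Real × 100 = 112933.51/71010.79 × 100 = 159.037.

159.04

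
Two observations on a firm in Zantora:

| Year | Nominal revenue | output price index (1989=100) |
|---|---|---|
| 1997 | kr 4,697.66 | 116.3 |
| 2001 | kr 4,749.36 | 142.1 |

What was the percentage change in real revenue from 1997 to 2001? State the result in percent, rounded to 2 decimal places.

-17.26%

Real revenue 1997 = 4697.66 / 1.163 = 4039.26.
Real revenue 2001 = 4749.36 / 1.421 = 3342.27.
Real growth = 3342.27 / 4039.26 − 1 = -0.1726.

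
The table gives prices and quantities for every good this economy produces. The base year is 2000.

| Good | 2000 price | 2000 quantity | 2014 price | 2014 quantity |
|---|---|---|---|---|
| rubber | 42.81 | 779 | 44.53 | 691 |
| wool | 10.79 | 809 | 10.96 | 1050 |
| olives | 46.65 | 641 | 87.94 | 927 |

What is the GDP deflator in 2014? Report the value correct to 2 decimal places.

Nominal GDP 2014 = 44.53·691 + 10.96·1050 + 87.94·927 = 123798.61.
Real GDP 2014 (at 2000 prices) = 42.81·691 + 10.79·1050 + 46.65·927 = 84155.76.
Deflator = Nominal/Real × 100 = 123798.61/84155.76 × 100 = 147.107.

147.11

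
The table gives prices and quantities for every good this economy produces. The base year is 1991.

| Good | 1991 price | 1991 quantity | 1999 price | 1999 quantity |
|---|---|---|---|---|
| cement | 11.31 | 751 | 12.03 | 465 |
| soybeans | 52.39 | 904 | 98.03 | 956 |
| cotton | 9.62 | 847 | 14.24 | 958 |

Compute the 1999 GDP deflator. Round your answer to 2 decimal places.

Nominal GDP 1999 = 12.03·465 + 98.03·956 + 14.24·958 = 112952.55.
Real GDP 1999 (at 1991 prices) = 11.31·465 + 52.39·956 + 9.62·958 = 64559.95.
Deflator = Nominal/Real × 100 = 112952.55/64559.95 × 100 = 174.958.

174.96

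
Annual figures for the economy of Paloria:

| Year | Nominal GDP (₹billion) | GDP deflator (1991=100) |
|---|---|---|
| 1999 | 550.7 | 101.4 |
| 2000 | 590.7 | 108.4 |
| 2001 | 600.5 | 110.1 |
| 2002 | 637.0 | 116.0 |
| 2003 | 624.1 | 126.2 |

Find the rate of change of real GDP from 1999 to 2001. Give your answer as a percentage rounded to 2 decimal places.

0.43%

Real GDP 1999 = 550.7/1.014 = 543.10.
Real GDP 2001 = 600.5/1.101 = 545.41.
Change = 545.41/543.10 − 1 = 0.0043.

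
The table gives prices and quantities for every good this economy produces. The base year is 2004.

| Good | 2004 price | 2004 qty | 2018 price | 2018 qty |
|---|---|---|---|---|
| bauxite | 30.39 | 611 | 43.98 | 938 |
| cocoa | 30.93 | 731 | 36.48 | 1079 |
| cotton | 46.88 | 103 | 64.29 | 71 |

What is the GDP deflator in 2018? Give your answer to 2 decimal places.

130.63

Nominal GDP 2018 = 43.98·938 + 36.48·1079 + 64.29·71 = 85179.75.
Real GDP 2018 (at 2004 prices) = 30.39·938 + 30.93·1079 + 46.88·71 = 65207.77.
Deflator = Nominal/Real × 100 = 85179.75/65207.77 × 100 = 130.628.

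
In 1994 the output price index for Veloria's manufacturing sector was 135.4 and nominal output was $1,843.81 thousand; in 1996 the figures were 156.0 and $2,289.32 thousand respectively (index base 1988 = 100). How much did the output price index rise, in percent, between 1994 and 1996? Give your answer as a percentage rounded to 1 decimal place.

15.2%

Price-level change = 156.0 / 135.4 − 1 = 0.1521.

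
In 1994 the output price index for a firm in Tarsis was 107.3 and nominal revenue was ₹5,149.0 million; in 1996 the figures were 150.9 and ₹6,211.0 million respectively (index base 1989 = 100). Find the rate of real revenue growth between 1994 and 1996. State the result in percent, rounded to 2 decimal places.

Deflate each year: 1994 → 5149.0/1.073 = 4798.70; 1996 → 6211.0/1.509 = 4115.97.
So real revenue changed by 4115.97/4798.70 − 1 = -0.1423, i.e. -14.23%.

-14.23%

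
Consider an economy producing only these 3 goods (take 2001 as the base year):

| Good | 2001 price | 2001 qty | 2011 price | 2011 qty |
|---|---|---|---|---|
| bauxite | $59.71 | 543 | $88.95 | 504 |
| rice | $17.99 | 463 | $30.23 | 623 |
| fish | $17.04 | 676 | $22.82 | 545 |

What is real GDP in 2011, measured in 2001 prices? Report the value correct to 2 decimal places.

Real GDP 2011 = Σ (p_2001 × q_2011) = 59.71·504 + 17.99·623 + 17.04·545 = 50588.41.

$50588.41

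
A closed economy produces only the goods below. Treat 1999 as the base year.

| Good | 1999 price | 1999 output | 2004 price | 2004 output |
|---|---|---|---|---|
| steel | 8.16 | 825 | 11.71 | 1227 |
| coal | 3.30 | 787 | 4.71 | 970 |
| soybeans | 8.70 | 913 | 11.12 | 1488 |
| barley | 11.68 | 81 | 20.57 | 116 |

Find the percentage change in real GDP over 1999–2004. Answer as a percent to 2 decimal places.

51.02%

Real GDP 1999 = Nominal GDP 1999 = 8.16·825 + 3.30·787 + 8.70·913 + 11.68·81 = 18218.28.
Real GDP 2004 (at 1999 prices) = 8.16·1227 + 3.30·970 + 8.70·1488 + 11.68·116 = 27513.80.
Real growth = 27513.80/18218.28 − 1 = 0.5102.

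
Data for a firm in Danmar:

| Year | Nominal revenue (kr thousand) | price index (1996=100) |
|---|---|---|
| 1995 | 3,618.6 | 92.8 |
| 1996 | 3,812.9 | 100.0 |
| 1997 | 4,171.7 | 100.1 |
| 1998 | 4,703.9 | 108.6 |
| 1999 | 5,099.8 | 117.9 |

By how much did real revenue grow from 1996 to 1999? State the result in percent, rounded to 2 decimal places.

Real revenue 1996 = 3812.9/1.000 = 3812.90.
Real revenue 1999 = 5099.8/1.179 = 4325.53.
Change = 4325.53/3812.90 − 1 = 0.1344.

13.44%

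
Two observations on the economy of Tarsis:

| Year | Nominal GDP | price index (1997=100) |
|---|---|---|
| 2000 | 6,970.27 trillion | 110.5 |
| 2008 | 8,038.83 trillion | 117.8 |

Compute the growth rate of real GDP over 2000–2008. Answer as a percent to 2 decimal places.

8.18%

Real GDP 2000 = 6970.27 / 1.105 = 6307.94.
Real GDP 2008 = 8038.83 / 1.178 = 6824.13.
Real growth = 6824.13 / 6307.94 − 1 = 0.0818.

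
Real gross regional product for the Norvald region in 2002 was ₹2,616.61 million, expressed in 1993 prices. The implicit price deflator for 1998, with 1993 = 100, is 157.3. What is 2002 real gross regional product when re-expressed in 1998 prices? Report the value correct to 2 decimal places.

Real gross regional product in 1998 prices = Real gross regional product in 1993 prices × (P_1998/P_1993) = 2616.61 × 1.573 = 4115.93.

₹4,115.93 million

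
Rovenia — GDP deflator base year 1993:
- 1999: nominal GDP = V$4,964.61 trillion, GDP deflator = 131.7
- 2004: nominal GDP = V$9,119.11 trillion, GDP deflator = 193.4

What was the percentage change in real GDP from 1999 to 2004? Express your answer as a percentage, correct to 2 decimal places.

25.08%

Real GDP 1999 = 4964.61 / 1.317 = 3769.64.
Real GDP 2004 = 9119.11 / 1.934 = 4715.16.
Real growth = 4715.16 / 3769.64 − 1 = 0.2508.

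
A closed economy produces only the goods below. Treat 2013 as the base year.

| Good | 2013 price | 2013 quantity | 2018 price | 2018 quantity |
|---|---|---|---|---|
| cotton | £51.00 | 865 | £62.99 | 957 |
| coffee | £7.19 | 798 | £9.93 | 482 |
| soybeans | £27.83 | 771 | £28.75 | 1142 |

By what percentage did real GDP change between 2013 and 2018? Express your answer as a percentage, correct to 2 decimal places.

17.87%

Real GDP 2013 = Nominal GDP 2013 = 51.00·865 + 7.19·798 + 27.83·771 = 71309.55.
Real GDP 2018 (at 2013 prices) = 51.00·957 + 7.19·482 + 27.83·1142 = 84054.44.
Real growth = 84054.44/71309.55 − 1 = 0.1787.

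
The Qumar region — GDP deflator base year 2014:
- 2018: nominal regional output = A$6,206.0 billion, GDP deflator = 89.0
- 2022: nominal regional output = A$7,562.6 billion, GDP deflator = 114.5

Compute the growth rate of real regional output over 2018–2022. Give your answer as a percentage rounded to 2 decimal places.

-5.28%

Real regional output 2018 = 6206.0 / 0.890 = 6973.03.
Real regional output 2022 = 7562.6 / 1.145 = 6604.89.
Real growth = 6604.89 / 6973.03 − 1 = -0.0528.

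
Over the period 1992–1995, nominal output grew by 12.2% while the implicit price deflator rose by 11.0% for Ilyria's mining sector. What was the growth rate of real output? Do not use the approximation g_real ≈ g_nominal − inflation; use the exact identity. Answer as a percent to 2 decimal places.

1.08%

(1 + g_nom) = (1 + g_real)(1 + π), so g_real = 1.1220 / 1.1100 − 1 = 0.01081.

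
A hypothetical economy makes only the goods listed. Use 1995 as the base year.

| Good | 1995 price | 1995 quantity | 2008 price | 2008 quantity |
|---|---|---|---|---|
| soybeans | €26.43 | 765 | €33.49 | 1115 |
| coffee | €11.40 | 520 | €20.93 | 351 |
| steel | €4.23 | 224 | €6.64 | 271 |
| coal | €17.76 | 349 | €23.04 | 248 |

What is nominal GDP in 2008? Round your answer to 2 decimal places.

Nominal GDP 2008 = Σ (p_2008 × q_2008) = 33.49·1115 + 20.93·351 + 6.64·271 + 23.04·248 = 52201.14.

€52201.14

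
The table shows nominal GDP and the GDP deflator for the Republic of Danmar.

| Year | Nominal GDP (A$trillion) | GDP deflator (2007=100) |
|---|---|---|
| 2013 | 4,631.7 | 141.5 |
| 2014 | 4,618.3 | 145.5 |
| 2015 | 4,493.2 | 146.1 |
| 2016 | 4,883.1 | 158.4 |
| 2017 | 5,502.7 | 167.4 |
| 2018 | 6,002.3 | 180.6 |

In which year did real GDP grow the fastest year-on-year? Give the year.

2017

2014: real = 4618.3/1.455 = 3174.09; growth vs 2013 (3273.29) = -3.03%.
2015: real = 4493.2/1.461 = 3075.43; growth vs 2014 (3174.09) = -3.11%.
2016: real = 4883.1/1.584 = 3082.77; growth vs 2015 (3075.43) = 0.24%.
2017: real = 5502.7/1.674 = 3287.16; growth vs 2016 (3082.77) = 6.63%.
2018: real = 6002.3/1.806 = 3323.53; growth vs 2017 (3287.16) = 1.11%.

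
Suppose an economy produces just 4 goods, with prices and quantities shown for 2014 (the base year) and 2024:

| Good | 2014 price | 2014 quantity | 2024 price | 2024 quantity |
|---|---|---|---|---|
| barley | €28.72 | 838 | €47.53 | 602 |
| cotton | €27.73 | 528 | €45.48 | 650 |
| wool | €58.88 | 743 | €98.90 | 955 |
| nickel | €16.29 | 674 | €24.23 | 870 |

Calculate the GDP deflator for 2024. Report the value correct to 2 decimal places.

164.31

Nominal GDP 2024 = 47.53·602 + 45.48·650 + 98.90·955 + 24.23·870 = 173704.66.
Real GDP 2024 (at 2014 prices) = 28.72·602 + 27.73·650 + 58.88·955 + 16.29·870 = 105716.64.
Deflator = Nominal/Real × 100 = 173704.66/105716.64 × 100 = 164.312.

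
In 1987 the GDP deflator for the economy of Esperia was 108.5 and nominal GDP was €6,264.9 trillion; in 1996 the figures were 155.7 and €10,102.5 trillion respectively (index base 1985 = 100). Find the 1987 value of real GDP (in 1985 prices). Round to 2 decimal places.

Real GDP = Nominal / (GDP deflator/100) = 6264.9 / 1.085 = 5774.10.

€5,774.10 trillion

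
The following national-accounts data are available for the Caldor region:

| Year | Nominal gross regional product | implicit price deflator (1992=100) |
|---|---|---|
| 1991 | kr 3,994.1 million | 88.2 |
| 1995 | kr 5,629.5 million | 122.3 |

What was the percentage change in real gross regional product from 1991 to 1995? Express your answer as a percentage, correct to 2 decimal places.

Real gross regional product 1991 = 3994.1 / 0.882 = 4528.46.
Real gross regional product 1995 = 5629.5 / 1.223 = 4603.03.
Real growth = 4603.03 / 4528.46 − 1 = 0.0165.

1.65%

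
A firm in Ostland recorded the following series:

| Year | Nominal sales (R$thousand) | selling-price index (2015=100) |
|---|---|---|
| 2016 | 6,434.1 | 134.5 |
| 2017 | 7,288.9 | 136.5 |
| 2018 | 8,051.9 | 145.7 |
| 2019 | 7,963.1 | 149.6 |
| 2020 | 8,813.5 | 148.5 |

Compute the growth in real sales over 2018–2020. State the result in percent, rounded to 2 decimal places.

Real sales 2018 = 8051.9/1.457 = 5526.36.
Real sales 2020 = 8813.5/1.485 = 5935.02.
Change = 5935.02/5526.36 − 1 = 0.0739.

7.39%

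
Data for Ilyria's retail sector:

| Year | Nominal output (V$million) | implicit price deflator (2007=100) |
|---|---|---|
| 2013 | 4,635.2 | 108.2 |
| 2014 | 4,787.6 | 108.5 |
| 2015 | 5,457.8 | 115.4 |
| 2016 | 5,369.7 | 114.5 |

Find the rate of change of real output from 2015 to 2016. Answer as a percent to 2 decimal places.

Real output 2015 = 5457.8/1.154 = 4729.46.
Real output 2016 = 5369.7/1.145 = 4689.69.
Change = 4689.69/4729.46 − 1 = -0.0084.

-0.84%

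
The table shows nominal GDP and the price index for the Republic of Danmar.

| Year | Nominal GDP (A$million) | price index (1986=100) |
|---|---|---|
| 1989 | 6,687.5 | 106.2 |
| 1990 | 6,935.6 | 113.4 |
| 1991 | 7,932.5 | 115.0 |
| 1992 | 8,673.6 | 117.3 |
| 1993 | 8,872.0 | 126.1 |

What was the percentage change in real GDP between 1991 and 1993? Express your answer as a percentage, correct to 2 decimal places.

Real GDP 1991 = 7932.5/1.150 = 6897.83.
Real GDP 1993 = 8872.0/1.261 = 7035.69.
Change = 7035.69/6897.83 − 1 = 0.0200.

2.00%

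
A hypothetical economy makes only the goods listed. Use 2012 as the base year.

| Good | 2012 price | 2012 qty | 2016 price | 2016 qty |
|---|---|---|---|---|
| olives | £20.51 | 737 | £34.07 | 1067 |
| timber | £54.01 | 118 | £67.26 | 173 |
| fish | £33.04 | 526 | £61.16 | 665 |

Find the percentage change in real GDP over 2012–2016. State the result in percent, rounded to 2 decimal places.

Real GDP 2012 = Nominal GDP 2012 = 20.51·737 + 54.01·118 + 33.04·526 = 38868.09.
Real GDP 2016 (at 2012 prices) = 20.51·1067 + 54.01·173 + 33.04·665 = 53199.50.
Real growth = 53199.50/38868.09 − 1 = 0.3687.

36.87%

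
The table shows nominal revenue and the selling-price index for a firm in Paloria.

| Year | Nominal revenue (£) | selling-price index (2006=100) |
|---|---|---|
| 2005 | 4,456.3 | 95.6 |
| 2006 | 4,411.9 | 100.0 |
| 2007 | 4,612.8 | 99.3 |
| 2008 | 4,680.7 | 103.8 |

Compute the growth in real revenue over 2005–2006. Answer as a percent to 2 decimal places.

Real revenue 2005 = 4456.3/0.956 = 4661.40.
Real revenue 2006 = 4411.9/1.000 = 4411.90.
Change = 4411.90/4661.40 − 1 = -0.0535.

-5.35%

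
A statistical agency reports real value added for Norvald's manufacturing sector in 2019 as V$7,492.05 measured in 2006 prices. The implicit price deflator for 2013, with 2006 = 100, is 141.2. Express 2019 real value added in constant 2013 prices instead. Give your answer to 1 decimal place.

Real value added in 2013 prices = Real value added in 2006 prices × (P_2013/P_2006) = 7492.05 × 1.412 = 10578.77.

V$10,578.8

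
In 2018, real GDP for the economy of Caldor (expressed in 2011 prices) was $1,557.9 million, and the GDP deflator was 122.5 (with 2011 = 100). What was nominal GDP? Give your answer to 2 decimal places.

$1,908.43 million

Nominal GDP = Real × (GDP deflator/100) = 1557.9 × 1.225 = 1908.43.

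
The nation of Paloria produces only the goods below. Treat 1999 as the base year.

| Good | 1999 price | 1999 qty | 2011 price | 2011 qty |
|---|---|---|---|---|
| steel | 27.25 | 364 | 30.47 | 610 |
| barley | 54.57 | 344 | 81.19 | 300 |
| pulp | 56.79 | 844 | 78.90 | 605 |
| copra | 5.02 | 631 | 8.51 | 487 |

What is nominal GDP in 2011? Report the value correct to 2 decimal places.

94822.57

Nominal GDP 2011 = Σ (p_2011 × q_2011) = 30.47·610 + 81.19·300 + 78.90·605 + 8.51·487 = 94822.57.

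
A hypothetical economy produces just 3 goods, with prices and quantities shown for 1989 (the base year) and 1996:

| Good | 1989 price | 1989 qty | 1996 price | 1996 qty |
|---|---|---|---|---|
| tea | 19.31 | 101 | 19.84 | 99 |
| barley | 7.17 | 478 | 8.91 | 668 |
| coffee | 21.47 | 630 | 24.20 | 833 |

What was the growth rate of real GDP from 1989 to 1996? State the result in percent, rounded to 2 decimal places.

30.06%

Real GDP 1989 = Nominal GDP 1989 = 19.31·101 + 7.17·478 + 21.47·630 = 18903.67.
Real GDP 1996 (at 1989 prices) = 19.31·99 + 7.17·668 + 21.47·833 = 24585.76.
Real growth = 24585.76/18903.67 − 1 = 0.3006.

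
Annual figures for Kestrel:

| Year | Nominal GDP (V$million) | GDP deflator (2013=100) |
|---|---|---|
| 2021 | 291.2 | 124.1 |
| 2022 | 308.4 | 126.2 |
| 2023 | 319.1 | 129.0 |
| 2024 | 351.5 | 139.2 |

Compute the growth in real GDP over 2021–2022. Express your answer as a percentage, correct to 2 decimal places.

4.14%

Real GDP 2021 = 291.2/1.241 = 234.65.
Real GDP 2022 = 308.4/1.262 = 244.37.
Change = 244.37/234.65 − 1 = 0.0414.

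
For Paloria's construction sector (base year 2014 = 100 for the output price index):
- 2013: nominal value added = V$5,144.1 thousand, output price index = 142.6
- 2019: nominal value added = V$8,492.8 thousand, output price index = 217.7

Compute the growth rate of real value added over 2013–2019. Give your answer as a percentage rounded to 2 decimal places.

8.14%

Deflate each year: 2013 → 5144.1/1.426 = 3607.36; 2019 → 8492.8/2.177 = 3901.15.
So real value added changed by 3901.15/3607.36 − 1 = 0.0814, i.e. 8.14%.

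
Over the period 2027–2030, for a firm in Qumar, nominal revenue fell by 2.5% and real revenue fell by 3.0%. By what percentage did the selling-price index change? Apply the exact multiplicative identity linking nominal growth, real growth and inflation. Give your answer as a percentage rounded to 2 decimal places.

0.52%

(1 + g_nom) = (1 + g_real)(1 + π), so π = 0.9750 / 0.9700 − 1 = 0.00515.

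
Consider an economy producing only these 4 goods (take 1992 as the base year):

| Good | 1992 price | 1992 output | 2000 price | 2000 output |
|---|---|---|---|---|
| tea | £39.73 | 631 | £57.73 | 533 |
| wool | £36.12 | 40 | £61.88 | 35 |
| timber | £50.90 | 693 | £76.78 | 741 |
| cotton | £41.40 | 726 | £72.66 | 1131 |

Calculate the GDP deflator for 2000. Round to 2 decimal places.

160.78

Nominal GDP 2000 = 57.73·533 + 61.88·35 + 76.78·741 + 72.66·1131 = 172008.33.
Real GDP 2000 (at 1992 prices) = 39.73·533 + 36.12·35 + 50.90·741 + 41.40·1131 = 106980.59.
Deflator = Nominal/Real × 100 = 172008.33/106980.59 × 100 = 160.785.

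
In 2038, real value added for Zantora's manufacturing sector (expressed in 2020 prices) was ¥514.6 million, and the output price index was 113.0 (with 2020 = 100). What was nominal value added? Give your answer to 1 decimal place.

Nominal value added = Real × (output price index/100) = 514.6 × 1.130 = 581.50.

¥581.5 million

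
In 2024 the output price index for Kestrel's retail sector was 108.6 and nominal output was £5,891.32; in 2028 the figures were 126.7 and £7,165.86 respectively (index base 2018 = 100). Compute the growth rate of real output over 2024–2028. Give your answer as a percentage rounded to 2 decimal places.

4.26%

Real output 2024 = 5891.32 / 1.086 = 5424.79.
Real output 2028 = 7165.86 / 1.267 = 5655.77.
Real growth = 5655.77 / 5424.79 − 1 = 0.0426.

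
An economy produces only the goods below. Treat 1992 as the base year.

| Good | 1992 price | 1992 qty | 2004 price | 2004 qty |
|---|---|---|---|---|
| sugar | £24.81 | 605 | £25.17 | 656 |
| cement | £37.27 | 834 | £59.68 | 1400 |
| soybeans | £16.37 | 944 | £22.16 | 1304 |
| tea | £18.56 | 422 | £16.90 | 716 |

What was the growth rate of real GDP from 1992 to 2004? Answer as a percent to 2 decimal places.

Real GDP 1992 = Nominal GDP 1992 = 24.81·605 + 37.27·834 + 16.37·944 + 18.56·422 = 69378.83.
Real GDP 2004 (at 1992 prices) = 24.81·656 + 37.27·1400 + 16.37·1304 + 18.56·716 = 103088.80.
Real growth = 103088.80/69378.83 − 1 = 0.4859.

48.59%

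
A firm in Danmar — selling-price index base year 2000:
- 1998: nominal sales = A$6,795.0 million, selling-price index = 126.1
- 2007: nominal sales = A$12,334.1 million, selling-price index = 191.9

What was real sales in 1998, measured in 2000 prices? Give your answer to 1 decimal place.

Real sales = Nominal / (selling-price index/100) = 6795.0 / 1.261 = 5388.58.

A$5,388.6 million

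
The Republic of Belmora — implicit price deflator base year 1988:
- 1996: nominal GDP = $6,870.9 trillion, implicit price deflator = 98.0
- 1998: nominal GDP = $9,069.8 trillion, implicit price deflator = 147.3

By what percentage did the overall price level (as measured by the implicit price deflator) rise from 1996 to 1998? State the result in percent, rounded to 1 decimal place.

50.3%

Price-level change = 147.3 / 98.0 − 1 = 0.5031.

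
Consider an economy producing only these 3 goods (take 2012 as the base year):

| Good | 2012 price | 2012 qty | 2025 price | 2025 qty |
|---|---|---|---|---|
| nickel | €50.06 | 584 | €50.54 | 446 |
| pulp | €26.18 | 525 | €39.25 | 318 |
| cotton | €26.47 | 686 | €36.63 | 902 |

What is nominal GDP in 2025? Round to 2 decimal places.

€68062.60

Nominal GDP 2025 = Σ (p_2025 × q_2025) = 50.54·446 + 39.25·318 + 36.63·902 = 68062.60.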